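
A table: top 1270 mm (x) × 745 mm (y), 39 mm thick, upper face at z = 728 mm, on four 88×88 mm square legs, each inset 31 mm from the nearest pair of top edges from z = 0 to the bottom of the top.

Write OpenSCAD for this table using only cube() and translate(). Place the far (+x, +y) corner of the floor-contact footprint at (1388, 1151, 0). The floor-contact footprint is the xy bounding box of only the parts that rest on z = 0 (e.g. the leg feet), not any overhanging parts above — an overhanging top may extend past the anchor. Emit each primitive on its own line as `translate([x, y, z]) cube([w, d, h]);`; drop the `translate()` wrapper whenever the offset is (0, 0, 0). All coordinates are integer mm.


translate([149, 437, 689]) cube([1270, 745, 39]);
translate([180, 468, 0]) cube([88, 88, 689]);
translate([1300, 468, 0]) cube([88, 88, 689]);
translate([180, 1063, 0]) cube([88, 88, 689]);
translate([1300, 1063, 0]) cube([88, 88, 689]);


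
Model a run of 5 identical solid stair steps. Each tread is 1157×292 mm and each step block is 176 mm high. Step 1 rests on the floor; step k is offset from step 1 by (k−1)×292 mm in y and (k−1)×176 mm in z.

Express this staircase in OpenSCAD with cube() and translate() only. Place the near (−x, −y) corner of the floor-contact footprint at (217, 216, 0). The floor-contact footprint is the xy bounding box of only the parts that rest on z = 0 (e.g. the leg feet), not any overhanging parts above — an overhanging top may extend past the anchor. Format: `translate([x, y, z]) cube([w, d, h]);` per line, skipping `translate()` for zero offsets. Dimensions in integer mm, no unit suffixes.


translate([217, 216, 0]) cube([1157, 292, 176]);
translate([217, 508, 176]) cube([1157, 292, 176]);
translate([217, 800, 352]) cube([1157, 292, 176]);
translate([217, 1092, 528]) cube([1157, 292, 176]);
translate([217, 1384, 704]) cube([1157, 292, 176]);


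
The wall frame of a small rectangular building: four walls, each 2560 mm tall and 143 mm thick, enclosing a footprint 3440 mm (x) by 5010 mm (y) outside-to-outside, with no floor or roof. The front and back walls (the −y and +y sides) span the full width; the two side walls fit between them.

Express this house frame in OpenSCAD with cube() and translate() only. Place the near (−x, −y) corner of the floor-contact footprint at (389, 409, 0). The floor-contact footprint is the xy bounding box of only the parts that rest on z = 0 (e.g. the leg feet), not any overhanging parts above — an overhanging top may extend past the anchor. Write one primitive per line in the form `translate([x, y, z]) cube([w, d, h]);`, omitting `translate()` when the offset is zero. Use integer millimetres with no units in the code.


translate([389, 409, 0]) cube([3440, 143, 2560]);
translate([389, 5276, 0]) cube([3440, 143, 2560]);
translate([389, 552, 0]) cube([143, 4724, 2560]);
translate([3686, 552, 0]) cube([143, 4724, 2560]);


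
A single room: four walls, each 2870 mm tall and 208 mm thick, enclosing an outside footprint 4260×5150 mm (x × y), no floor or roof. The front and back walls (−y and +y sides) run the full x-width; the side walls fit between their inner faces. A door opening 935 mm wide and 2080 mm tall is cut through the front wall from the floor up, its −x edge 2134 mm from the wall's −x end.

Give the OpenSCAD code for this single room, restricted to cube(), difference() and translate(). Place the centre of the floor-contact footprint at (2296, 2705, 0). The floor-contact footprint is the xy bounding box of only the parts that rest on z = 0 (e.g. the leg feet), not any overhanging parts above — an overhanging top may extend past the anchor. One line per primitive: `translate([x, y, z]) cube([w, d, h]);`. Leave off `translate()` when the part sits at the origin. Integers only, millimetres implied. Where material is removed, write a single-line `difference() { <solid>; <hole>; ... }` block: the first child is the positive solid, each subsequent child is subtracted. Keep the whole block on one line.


difference() { translate([166, 130, 0]) cube([4260, 208, 2870]); translate([2300, 130, 0]) cube([935, 208, 2080]); }
translate([166, 5072, 0]) cube([4260, 208, 2870]);
translate([166, 338, 0]) cube([208, 4734, 2870]);
translate([4218, 338, 0]) cube([208, 4734, 2870]);


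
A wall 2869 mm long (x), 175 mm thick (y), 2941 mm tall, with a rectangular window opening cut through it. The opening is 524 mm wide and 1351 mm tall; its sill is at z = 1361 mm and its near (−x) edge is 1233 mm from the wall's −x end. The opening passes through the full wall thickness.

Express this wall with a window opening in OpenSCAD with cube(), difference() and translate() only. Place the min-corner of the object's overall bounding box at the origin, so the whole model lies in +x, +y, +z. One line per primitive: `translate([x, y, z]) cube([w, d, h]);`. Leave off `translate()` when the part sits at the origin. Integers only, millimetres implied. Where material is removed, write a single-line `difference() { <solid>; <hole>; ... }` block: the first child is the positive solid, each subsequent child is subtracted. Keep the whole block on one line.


difference() { cube([2869, 175, 2941]); translate([1233, 0, 1361]) cube([524, 175, 1351]); }


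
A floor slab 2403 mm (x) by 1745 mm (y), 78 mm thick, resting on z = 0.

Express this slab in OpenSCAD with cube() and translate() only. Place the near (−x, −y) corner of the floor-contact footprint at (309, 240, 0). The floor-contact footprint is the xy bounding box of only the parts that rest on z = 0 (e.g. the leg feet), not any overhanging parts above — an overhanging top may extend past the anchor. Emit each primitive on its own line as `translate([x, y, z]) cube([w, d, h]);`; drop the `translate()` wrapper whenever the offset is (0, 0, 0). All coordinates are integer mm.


translate([309, 240, 0]) cube([2403, 1745, 78]);


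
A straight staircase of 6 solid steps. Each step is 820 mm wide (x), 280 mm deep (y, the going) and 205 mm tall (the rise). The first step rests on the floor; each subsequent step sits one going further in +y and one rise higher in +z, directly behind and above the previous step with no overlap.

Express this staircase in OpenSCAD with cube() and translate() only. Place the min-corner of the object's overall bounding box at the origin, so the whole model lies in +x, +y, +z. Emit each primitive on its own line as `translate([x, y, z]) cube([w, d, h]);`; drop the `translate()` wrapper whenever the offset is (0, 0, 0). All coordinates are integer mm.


cube([820, 280, 205]);
translate([0, 280, 205]) cube([820, 280, 205]);
translate([0, 560, 410]) cube([820, 280, 205]);
translate([0, 840, 615]) cube([820, 280, 205]);
translate([0, 1120, 820]) cube([820, 280, 205]);
translate([0, 1400, 1025]) cube([820, 280, 205]);


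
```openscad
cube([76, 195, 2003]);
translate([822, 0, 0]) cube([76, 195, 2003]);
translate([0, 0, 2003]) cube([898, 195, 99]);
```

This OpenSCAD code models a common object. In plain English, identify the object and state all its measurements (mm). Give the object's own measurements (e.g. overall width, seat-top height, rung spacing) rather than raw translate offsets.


A door frame. The clear opening is 746 mm wide and 2003 mm high. Two 76 mm wide jambs, 195 mm deep, stand either side of the opening from the floor to the top of the opening. A 99 mm thick head sits across the top of both jambs, spanning the full outside width of the frame.


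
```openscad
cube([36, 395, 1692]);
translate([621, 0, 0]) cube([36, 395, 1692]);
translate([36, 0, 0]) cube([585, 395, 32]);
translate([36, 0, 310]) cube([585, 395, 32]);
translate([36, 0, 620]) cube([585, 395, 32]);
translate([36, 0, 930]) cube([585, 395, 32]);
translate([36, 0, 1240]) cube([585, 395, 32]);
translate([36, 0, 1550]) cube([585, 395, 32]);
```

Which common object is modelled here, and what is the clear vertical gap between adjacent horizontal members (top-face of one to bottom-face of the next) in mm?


A bookshelf. The clear shelf gap is 278 mm.

Two tall side panels with 6 horizontal boards between them — a bookshelf. The first two shelf undersides are at z = 0 and z = 310; with shelf thickness 32, the clear gap is 310 − 0 − 32 = 278 mm.


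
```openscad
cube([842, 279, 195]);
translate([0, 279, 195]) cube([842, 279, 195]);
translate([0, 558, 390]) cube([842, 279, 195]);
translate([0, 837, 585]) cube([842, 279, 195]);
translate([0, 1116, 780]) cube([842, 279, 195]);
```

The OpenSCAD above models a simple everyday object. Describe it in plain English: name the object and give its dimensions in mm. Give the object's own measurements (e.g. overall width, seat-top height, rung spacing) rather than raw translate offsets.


A straight staircase of 5 solid steps. Each step is 842 mm wide (x), 279 mm deep (y, the going) and 195 mm tall (the rise). The first step rests on the floor; each subsequent step sits one going further in +y and one rise higher in +z, directly behind and above the previous step with no overlap.


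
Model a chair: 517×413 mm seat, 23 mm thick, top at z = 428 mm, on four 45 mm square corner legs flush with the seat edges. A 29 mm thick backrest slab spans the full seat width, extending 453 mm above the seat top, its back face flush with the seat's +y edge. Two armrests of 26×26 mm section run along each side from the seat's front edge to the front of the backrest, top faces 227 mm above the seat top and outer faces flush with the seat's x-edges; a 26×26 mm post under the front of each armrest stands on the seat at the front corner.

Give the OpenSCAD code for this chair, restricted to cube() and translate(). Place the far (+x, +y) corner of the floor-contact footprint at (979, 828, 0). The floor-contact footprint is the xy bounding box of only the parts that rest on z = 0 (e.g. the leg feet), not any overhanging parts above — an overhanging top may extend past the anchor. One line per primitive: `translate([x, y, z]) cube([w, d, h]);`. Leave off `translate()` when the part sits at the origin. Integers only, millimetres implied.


// leg_h = 428 - 23 = 405
// arm post h = 227 - 26 = 201
translate([462, 415, 405]) cube([517, 413, 23]);
translate([462, 415, 0]) cube([45, 45, 405]);
translate([934, 415, 0]) cube([45, 45, 405]);
translate([462, 783, 0]) cube([45, 45, 405]);
translate([934, 783, 0]) cube([45, 45, 405]);
translate([462, 799, 428]) cube([517, 29, 453]);
translate([462, 415, 629]) cube([26, 384, 26]);
translate([953, 415, 629]) cube([26, 384, 26]);
translate([462, 415, 428]) cube([26, 26, 201]);
translate([953, 415, 428]) cube([26, 26, 201]);


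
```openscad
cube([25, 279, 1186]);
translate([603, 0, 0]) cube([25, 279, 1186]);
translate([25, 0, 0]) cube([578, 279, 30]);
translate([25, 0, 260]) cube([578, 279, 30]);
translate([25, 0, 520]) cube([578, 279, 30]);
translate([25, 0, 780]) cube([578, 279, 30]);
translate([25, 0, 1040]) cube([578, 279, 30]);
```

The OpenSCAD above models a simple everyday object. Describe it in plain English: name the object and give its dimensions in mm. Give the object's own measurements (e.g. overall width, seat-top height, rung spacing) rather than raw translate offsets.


An open bookshelf. Two side panels, each 25 mm thick, 279 mm deep and 1186 mm tall, stand 628 mm apart (outside-to-outside). Between them sit 5 shelves, each 30 mm thick and 279 mm deep, spanning the full gap between the sides. The bottom shelf rests on the floor (its underside at z = 0) and the clear gap between one shelf's top and the next shelf's underside is 230 mm.


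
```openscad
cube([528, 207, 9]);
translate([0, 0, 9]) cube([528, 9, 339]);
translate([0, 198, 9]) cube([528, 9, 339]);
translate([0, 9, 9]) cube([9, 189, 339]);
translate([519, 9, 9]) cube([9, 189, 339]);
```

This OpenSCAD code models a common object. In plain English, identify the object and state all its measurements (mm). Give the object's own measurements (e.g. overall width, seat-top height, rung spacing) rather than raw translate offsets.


An open-topped rectangular box: outside dimensions 528×207×348 mm, with a uniform wall and base thickness of 9 mm. The base is a full 528×207 slab on the floor; four walls sit on top of the base. The front and back walls (the −y and +y sides) span the full width; the two side walls fit between them.


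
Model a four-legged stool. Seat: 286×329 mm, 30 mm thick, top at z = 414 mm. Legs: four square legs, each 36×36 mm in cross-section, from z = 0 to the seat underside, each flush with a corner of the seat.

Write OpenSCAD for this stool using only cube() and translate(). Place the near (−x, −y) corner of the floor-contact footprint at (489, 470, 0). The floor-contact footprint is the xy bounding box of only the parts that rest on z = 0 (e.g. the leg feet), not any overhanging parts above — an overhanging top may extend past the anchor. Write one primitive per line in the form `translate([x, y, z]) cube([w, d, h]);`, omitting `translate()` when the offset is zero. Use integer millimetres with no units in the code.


// leg_h = 414 - 30 = 384
translate([489, 470, 384]) cube([286, 329, 30]);
translate([489, 470, 0]) cube([36, 36, 384]);
translate([739, 470, 0]) cube([36, 36, 384]);
translate([489, 763, 0]) cube([36, 36, 384]);
translate([739, 763, 0]) cube([36, 36, 384]);


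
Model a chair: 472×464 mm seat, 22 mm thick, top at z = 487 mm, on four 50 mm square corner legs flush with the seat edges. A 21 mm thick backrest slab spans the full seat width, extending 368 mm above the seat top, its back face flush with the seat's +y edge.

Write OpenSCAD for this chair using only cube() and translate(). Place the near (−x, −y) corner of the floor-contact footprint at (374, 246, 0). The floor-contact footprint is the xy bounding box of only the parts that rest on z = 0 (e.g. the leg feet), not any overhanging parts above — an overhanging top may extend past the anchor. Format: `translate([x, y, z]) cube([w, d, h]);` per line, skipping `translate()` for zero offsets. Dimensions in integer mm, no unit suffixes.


// leg_h = 487 - 22 = 465
translate([374, 246, 465]) cube([472, 464, 22]);
translate([374, 246, 0]) cube([50, 50, 465]);
translate([796, 246, 0]) cube([50, 50, 465]);
translate([374, 660, 0]) cube([50, 50, 465]);
translate([796, 660, 0]) cube([50, 50, 465]);
translate([374, 689, 487]) cube([472, 21, 368]);


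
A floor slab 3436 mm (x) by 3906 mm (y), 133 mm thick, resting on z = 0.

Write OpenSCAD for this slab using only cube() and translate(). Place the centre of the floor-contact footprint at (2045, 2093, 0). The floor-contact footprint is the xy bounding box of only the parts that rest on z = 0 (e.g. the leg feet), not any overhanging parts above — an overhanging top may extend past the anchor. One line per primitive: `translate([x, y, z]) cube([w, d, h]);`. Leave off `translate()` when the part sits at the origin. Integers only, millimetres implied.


translate([327, 140, 0]) cube([3436, 3906, 133]);


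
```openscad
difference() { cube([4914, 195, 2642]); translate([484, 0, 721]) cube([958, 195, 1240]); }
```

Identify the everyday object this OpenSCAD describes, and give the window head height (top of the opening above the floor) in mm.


A wall with a window opening. The window head height is 1961 mm.

A wall with a rectangular opening subtracted — a window. Sill at z = 721, opening 1240 mm tall, so the head is at 721 + 1240 = 1961 mm.


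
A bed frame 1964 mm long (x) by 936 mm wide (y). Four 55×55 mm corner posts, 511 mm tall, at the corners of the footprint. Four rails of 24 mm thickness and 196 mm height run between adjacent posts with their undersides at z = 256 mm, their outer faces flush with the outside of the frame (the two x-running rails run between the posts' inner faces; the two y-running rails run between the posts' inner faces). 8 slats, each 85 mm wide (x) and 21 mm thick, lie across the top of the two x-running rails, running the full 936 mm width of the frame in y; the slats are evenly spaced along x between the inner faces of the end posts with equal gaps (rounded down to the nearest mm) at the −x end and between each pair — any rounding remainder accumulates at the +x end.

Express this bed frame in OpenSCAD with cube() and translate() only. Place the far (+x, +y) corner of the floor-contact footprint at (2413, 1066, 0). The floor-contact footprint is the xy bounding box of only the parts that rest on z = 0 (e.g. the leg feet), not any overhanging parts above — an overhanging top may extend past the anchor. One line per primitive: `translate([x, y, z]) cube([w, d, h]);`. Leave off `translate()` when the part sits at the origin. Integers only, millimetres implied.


translate([449, 130, 0]) cube([55, 55, 511]);
translate([449, 1011, 0]) cube([55, 55, 511]);
translate([2358, 130, 0]) cube([55, 55, 511]);
translate([2358, 1011, 0]) cube([55, 55, 511]);
translate([504, 130, 256]) cube([1854, 24, 196]);
translate([504, 1042, 256]) cube([1854, 24, 196]);
translate([449, 185, 256]) cube([24, 826, 196]);
translate([2389, 185, 256]) cube([24, 826, 196]);
translate([634, 130, 452]) cube([85, 936, 21]);
translate([849, 130, 452]) cube([85, 936, 21]);
translate([1064, 130, 452]) cube([85, 936, 21]);
translate([1279, 130, 452]) cube([85, 936, 21]);
translate([1494, 130, 452]) cube([85, 936, 21]);
translate([1709, 130, 452]) cube([85, 936, 21]);
translate([1924, 130, 452]) cube([85, 936, 21]);
translate([2139, 130, 452]) cube([85, 936, 21]);


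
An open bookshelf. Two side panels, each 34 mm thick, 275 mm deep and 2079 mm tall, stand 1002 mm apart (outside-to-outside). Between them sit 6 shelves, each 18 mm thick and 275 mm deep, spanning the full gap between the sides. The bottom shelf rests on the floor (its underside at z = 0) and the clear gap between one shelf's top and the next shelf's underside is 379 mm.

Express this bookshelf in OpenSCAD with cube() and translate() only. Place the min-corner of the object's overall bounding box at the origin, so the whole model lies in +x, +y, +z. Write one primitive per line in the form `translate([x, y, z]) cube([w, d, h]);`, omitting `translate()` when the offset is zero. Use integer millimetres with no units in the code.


cube([34, 275, 2079]);
translate([968, 0, 0]) cube([34, 275, 2079]);
translate([34, 0, 0]) cube([934, 275, 18]);
translate([34, 0, 397]) cube([934, 275, 18]);
translate([34, 0, 794]) cube([934, 275, 18]);
translate([34, 0, 1191]) cube([934, 275, 18]);
translate([34, 0, 1588]) cube([934, 275, 18]);
translate([34, 0, 1985]) cube([934, 275, 18]);


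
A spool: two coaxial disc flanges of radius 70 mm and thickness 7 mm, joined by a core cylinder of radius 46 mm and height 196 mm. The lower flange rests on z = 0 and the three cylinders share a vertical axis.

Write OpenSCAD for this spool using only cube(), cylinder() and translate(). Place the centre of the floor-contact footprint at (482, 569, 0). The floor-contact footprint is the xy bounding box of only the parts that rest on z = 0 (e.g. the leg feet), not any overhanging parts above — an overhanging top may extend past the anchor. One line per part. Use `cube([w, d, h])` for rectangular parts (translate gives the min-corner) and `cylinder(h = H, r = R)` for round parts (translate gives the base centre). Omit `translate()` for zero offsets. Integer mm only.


translate([482, 569, 0]) cylinder(h = 7, r = 70);
translate([482, 569, 7]) cylinder(h = 196, r = 46);
translate([482, 569, 203]) cylinder(h = 7, r = 70);


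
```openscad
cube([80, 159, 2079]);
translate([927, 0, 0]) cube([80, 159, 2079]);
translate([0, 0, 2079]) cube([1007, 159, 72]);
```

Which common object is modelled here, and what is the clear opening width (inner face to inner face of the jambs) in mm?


A door frame. The clear opening width is 847 mm.

Two 2079 mm tall posts with a header on top — a door frame. The left jamb is 80 mm wide at x = 0; the right jamb starts at x = 927. The clear opening is 927 − 80 = 847 mm.


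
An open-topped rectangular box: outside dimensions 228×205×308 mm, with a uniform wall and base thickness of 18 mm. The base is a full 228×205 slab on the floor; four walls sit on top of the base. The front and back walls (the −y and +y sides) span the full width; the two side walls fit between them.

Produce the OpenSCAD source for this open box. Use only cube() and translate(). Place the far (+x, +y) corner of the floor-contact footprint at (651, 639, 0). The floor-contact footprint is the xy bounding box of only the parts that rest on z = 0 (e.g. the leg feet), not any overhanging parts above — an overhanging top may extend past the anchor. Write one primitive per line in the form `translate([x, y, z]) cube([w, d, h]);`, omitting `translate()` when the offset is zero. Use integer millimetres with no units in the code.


translate([423, 434, 0]) cube([228, 205, 18]);
translate([423, 434, 18]) cube([228, 18, 290]);
translate([423, 621, 18]) cube([228, 18, 290]);
translate([423, 452, 18]) cube([18, 169, 290]);
translate([633, 452, 18]) cube([18, 169, 290]);


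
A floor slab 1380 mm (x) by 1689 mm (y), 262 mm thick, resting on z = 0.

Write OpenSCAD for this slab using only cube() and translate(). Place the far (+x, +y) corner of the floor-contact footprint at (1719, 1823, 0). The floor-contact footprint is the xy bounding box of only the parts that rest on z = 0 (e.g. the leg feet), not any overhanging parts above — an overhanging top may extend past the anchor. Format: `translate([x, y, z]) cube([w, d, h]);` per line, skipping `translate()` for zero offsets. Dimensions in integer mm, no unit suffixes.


translate([339, 134, 0]) cube([1380, 1689, 262]);


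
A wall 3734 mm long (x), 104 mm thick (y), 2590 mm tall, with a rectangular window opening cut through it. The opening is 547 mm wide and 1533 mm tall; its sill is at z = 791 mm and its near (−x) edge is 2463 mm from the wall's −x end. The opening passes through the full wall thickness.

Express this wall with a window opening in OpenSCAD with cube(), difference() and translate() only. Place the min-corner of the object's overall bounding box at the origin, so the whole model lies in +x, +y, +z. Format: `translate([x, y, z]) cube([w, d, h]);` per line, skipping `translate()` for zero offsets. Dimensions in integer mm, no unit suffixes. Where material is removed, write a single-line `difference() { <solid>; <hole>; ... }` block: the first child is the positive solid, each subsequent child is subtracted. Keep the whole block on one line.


difference() { cube([3734, 104, 2590]); translate([2463, 0, 791]) cube([547, 104, 1533]); }


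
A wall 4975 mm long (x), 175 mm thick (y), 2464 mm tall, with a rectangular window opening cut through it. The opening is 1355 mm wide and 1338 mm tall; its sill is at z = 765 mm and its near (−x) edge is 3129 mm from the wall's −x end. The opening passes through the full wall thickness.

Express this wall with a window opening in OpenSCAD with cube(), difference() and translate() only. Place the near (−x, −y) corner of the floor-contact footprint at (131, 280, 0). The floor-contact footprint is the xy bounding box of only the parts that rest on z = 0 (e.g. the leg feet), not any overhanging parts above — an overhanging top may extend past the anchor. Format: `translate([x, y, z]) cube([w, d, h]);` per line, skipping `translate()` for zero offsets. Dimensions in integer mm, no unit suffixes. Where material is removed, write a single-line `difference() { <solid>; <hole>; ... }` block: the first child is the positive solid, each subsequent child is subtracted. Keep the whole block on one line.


difference() { translate([131, 280, 0]) cube([4975, 175, 2464]); translate([3260, 280, 765]) cube([1355, 175, 1338]); }


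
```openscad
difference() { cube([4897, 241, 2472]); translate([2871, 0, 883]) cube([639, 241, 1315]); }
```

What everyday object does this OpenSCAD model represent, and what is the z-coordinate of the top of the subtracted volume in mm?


A wall with a window opening. The window head height is 2198 mm.

A wall with a rectangular opening subtracted — a window. Sill at z = 883, opening 1315 mm tall, so the head is at 883 + 1315 = 2198 mm.


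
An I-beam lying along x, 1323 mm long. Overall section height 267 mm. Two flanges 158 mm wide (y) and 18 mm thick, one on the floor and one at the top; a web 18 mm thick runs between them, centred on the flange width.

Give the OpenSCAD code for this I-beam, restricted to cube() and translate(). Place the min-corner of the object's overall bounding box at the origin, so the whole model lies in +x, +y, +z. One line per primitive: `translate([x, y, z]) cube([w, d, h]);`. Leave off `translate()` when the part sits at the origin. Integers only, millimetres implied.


cube([1323, 158, 18]);
translate([0, 70, 18]) cube([1323, 18, 231]);
translate([0, 0, 249]) cube([1323, 158, 18]);


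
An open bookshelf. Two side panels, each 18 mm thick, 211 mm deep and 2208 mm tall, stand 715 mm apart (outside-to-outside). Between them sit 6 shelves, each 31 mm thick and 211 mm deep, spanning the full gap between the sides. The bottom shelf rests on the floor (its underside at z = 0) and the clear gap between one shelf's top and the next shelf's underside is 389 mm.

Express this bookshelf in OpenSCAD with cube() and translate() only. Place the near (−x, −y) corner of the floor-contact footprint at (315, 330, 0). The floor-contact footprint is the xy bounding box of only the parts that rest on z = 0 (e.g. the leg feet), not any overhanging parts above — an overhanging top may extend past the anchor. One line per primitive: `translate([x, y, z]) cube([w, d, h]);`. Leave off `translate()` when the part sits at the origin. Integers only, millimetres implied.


translate([315, 330, 0]) cube([18, 211, 2208]);
translate([1012, 330, 0]) cube([18, 211, 2208]);
translate([333, 330, 0]) cube([679, 211, 31]);
translate([333, 330, 420]) cube([679, 211, 31]);
translate([333, 330, 840]) cube([679, 211, 31]);
translate([333, 330, 1260]) cube([679, 211, 31]);
translate([333, 330, 1680]) cube([679, 211, 31]);
translate([333, 330, 2100]) cube([679, 211, 31]);


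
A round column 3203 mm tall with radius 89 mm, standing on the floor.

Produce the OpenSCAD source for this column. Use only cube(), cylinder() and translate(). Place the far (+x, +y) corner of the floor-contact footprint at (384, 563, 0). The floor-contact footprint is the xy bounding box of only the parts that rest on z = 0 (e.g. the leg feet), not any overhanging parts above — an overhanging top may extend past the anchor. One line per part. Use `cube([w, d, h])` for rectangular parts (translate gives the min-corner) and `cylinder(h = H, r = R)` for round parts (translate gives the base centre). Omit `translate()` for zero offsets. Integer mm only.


translate([295, 474, 0]) cylinder(h = 3203, r = 89);


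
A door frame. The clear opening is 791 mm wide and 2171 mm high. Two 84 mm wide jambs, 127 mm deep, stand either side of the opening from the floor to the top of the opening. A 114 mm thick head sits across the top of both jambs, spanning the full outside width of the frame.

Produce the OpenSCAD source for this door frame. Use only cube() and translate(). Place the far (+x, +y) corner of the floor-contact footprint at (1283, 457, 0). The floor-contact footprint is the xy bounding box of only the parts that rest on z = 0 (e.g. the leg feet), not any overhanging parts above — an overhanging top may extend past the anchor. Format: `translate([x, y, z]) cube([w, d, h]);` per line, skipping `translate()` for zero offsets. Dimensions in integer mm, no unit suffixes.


translate([324, 330, 0]) cube([84, 127, 2171]);
translate([1199, 330, 0]) cube([84, 127, 2171]);
translate([324, 330, 2171]) cube([959, 127, 114]);


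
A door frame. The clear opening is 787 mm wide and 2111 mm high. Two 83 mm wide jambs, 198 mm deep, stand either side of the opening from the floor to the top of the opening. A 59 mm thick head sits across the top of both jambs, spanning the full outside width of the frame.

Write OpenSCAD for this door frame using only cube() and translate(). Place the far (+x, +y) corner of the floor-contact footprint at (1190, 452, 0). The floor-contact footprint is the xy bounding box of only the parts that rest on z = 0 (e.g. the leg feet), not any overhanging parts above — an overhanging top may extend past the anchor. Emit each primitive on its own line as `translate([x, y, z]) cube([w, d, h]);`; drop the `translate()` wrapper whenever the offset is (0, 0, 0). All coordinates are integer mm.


translate([237, 254, 0]) cube([83, 198, 2111]);
translate([1107, 254, 0]) cube([83, 198, 2111]);
translate([237, 254, 2111]) cube([953, 198, 59]);


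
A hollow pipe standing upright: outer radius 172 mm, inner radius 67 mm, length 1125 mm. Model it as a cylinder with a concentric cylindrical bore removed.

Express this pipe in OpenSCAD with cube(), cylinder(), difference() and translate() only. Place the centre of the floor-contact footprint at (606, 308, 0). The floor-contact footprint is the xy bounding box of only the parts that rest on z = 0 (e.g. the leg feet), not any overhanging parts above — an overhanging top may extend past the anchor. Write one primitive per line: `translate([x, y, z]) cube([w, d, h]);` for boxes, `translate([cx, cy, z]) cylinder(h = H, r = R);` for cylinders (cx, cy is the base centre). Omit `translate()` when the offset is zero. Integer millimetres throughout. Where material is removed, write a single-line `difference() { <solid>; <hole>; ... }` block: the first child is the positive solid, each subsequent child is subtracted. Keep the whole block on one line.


difference() { translate([606, 308, 0]) cylinder(h = 1125, r = 172); translate([606, 308, 0]) cylinder(h = 1125, r = 67); }


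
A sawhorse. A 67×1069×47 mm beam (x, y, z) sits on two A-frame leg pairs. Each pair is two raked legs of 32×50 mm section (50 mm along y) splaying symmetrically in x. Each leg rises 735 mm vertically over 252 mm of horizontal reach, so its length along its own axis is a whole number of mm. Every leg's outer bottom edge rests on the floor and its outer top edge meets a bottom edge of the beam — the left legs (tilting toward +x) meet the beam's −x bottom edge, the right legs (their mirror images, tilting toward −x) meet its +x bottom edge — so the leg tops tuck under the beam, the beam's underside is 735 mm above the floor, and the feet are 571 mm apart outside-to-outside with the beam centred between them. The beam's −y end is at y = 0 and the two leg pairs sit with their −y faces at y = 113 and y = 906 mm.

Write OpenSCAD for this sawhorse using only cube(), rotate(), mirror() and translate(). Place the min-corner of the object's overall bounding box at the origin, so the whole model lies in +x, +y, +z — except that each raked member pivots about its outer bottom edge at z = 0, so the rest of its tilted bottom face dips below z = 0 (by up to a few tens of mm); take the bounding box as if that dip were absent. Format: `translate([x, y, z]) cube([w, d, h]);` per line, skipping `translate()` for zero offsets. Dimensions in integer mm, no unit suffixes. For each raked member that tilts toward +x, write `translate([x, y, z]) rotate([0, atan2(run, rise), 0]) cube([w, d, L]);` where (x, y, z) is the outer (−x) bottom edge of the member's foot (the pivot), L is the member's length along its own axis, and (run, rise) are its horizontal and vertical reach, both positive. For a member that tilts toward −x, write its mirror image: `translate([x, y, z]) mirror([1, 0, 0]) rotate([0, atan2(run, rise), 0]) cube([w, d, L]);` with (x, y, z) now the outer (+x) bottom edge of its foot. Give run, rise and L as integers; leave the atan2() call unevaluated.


translate([252, 0, 735]) cube([67, 1069, 47]);
translate([0, 113, 0]) rotate([0, atan2(252, 735), 0]) cube([32, 50, 777]);
translate([571, 113, 0]) mirror([1, 0, 0]) rotate([0, atan2(252, 735), 0]) cube([32, 50, 777]);
translate([0, 906, 0]) rotate([0, atan2(252, 735), 0]) cube([32, 50, 777]);
translate([571, 906, 0]) mirror([1, 0, 0]) rotate([0, atan2(252, 735), 0]) cube([32, 50, 777]);


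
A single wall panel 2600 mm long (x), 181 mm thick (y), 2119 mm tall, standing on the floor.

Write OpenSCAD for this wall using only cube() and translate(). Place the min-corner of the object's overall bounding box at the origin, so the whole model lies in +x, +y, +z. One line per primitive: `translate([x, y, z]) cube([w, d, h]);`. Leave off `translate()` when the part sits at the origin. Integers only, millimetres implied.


cube([2600, 181, 2119]);


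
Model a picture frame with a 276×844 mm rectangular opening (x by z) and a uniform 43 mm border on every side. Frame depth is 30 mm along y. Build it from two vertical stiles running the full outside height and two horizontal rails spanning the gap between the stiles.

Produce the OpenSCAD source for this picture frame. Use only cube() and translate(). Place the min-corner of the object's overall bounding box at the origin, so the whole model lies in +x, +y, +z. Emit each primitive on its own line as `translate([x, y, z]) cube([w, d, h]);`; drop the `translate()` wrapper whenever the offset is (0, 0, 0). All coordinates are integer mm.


cube([43, 30, 930]);
translate([319, 0, 0]) cube([43, 30, 930]);
translate([43, 0, 0]) cube([276, 30, 43]);
translate([43, 0, 887]) cube([276, 30, 43]);


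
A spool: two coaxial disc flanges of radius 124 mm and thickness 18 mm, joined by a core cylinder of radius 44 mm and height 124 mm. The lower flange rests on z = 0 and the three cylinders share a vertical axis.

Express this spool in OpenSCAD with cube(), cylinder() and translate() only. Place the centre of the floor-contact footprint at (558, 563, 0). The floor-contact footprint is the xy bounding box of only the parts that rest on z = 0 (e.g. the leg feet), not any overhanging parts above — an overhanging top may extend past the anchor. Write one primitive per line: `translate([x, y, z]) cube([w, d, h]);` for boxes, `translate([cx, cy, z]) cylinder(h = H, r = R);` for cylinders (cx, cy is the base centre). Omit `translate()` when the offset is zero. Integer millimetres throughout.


translate([558, 563, 0]) cylinder(h = 18, r = 124);
translate([558, 563, 18]) cylinder(h = 124, r = 44);
translate([558, 563, 142]) cylinder(h = 18, r = 124);


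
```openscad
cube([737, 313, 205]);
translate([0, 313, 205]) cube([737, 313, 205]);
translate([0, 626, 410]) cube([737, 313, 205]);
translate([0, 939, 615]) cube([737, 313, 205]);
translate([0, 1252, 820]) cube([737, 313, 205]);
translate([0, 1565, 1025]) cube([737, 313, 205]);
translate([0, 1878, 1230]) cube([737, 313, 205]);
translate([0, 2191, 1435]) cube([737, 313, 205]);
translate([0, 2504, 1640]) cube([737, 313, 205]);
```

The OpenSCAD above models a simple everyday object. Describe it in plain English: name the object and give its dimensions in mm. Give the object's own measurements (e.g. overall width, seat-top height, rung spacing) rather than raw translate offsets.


A straight staircase of 9 solid steps. Each step is 737 mm wide (x), 313 mm deep (y, the going) and 205 mm tall (the rise). The first step rests on the floor; each subsequent step sits one going further in +y and one rise higher in +z, directly behind and above the previous step with no overlap.


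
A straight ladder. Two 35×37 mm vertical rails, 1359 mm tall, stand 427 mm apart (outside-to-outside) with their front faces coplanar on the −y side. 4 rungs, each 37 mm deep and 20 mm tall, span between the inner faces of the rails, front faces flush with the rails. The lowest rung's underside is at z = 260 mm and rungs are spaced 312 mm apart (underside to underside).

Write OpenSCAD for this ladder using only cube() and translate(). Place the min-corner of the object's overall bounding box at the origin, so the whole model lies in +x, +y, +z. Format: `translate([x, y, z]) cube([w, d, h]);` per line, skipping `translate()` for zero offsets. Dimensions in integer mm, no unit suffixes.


cube([35, 37, 1359]);
translate([392, 0, 0]) cube([35, 37, 1359]);
translate([35, 0, 260]) cube([357, 37, 20]);
translate([35, 0, 572]) cube([357, 37, 20]);
translate([35, 0, 884]) cube([357, 37, 20]);
translate([35, 0, 1196]) cube([357, 37, 20]);


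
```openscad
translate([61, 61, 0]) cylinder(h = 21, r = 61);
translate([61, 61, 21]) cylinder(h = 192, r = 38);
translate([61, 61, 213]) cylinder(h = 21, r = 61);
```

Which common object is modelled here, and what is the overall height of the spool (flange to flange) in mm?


A spool. The overall height is 234 mm.

Three coaxial cylinders, large–small–large — a spool. Two 21 mm flanges and a 192 mm core give 21 + 192 + 21 = 234 mm.


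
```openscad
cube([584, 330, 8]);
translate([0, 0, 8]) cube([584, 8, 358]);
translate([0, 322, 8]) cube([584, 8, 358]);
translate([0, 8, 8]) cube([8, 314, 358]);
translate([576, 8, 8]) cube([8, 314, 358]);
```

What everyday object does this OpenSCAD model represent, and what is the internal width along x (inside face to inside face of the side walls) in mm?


An open box. The internal width is 568 mm.

A 584×330 base slab with four walls standing on it — an open box. The base is 584 mm wide and the walls are 8 mm thick, so the internal width is 584 − 2 × 8 = 568 mm.


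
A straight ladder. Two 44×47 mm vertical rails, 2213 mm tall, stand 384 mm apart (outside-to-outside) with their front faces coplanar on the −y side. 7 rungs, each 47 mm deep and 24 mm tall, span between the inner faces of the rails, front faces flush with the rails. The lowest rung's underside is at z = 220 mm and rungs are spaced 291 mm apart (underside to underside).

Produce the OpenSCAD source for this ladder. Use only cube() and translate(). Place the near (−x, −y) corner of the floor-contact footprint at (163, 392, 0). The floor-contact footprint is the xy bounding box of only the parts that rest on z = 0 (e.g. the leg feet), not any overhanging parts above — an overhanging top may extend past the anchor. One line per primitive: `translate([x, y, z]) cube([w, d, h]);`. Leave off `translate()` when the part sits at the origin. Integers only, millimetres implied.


translate([163, 392, 0]) cube([44, 47, 2213]);
translate([503, 392, 0]) cube([44, 47, 2213]);
translate([207, 392, 220]) cube([296, 47, 24]);
translate([207, 392, 511]) cube([296, 47, 24]);
translate([207, 392, 802]) cube([296, 47, 24]);
translate([207, 392, 1093]) cube([296, 47, 24]);
translate([207, 392, 1384]) cube([296, 47, 24]);
translate([207, 392, 1675]) cube([296, 47, 24]);
translate([207, 392, 1966]) cube([296, 47, 24]);


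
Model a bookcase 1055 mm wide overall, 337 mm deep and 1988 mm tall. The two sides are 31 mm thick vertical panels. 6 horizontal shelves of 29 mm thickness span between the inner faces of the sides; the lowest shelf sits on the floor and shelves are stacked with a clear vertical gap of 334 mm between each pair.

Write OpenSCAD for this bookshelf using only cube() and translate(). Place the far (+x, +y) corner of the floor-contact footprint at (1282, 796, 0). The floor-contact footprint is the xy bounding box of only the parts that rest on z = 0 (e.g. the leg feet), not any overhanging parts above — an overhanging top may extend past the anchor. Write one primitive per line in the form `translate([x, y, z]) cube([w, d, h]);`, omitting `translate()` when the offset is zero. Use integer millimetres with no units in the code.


translate([227, 459, 0]) cube([31, 337, 1988]);
translate([1251, 459, 0]) cube([31, 337, 1988]);
translate([258, 459, 0]) cube([993, 337, 29]);
translate([258, 459, 363]) cube([993, 337, 29]);
translate([258, 459, 726]) cube([993, 337, 29]);
translate([258, 459, 1089]) cube([993, 337, 29]);
translate([258, 459, 1452]) cube([993, 337, 29]);
translate([258, 459, 1815]) cube([993, 337, 29]);


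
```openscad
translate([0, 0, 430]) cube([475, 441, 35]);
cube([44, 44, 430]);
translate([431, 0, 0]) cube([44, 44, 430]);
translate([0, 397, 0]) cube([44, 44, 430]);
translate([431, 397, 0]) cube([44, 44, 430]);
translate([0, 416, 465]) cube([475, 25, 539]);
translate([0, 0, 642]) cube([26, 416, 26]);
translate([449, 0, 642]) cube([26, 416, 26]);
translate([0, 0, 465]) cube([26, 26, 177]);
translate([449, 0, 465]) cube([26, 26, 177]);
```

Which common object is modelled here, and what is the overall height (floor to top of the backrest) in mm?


A chair. The overall height is 1004 mm.

A slab on four corner posts with a tall panel at the back — a chair. The seat slab sits at z = 430 with thickness 35, and the 539 mm backrest starts at the seat top, so the overall height is 430 + 35 + 539 = 1004 mm.
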